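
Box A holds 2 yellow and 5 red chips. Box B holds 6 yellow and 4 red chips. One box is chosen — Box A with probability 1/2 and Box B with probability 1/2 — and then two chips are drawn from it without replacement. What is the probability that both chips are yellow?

From Box A: P(both yellow) = (2/7)(1/6) = 1/21.
From Box B: P(both yellow) = (6/10)(5/9) = 1/3.
Total probability = (1/2)(1/21) + (1/2)(1/3) = 4/21.

4/21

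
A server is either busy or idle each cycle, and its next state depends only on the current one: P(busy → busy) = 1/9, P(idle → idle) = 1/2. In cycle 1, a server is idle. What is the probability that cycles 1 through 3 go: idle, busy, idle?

4/9

Cycle 1 is given. For each transition, use the conditional probability from the current state:
P(busy | idle) = 1/2; P(idle | busy) = 8/9.
P = 1/2 × 8/9 = 8/18 = 4/9.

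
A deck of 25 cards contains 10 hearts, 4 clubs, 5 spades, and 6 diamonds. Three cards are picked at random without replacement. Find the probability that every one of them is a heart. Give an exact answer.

6/115

P(all hearts) = 10/25 × 9/24 × 8/23 = 720/13800 = 6/115.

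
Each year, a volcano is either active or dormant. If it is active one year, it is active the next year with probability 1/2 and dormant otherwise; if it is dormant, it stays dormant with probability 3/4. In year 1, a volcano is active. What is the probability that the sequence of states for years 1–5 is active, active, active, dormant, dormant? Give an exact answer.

Year 1 is given. For each transition, use the conditional probability from the current state:
P(active | active) = 1/2; P(active | active) = 1/2; P(dormant | active) = 1/2; P(dormant | dormant) = 3/4.
P = 1/2 × 1/2 × 1/2 × 3/4 = 3/32.

3/32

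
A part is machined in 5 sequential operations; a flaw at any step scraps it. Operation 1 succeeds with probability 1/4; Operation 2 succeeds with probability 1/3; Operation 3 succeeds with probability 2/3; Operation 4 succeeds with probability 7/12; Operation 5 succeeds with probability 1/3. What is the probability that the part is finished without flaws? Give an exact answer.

Multiplying along the chain,
P = 1/4 × 1/3 × 2/3 × 7/12 × 1/3 = 14/1296 = 7/648.

7/648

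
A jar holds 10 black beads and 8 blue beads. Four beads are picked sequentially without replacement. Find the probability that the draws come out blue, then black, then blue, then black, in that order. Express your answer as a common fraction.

Chain rule:
P = 8/18 × 10/17 × 7/16 × 9/15 = 5040/73440 = 7/102.

7/102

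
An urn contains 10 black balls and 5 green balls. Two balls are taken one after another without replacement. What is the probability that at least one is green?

4/7

P(no green) = 10/15 × 9/14 = 90/210 = 3/7.
P(at least one) = 1 − 3/7 = 4/7.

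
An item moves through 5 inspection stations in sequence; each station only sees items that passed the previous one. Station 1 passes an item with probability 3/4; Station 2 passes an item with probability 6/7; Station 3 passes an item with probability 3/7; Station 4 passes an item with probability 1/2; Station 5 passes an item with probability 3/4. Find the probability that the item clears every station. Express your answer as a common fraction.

Multiplying along the chain,
P = 3/4 × 6/7 × 3/7 × 1/2 × 3/4 = 162/1568 = 81/784.

81/784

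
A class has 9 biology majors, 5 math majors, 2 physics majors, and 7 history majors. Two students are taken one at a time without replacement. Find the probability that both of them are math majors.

P(all math majors) = 5/23 × 4/22 = 20/506 = 10/253.

10/253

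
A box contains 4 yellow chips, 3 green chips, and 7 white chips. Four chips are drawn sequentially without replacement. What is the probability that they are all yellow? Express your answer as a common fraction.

P(all yellow) = 4/14 × 3/13 × 2/12 × 1/11 = 24/24024 = 1/1001.

1/1001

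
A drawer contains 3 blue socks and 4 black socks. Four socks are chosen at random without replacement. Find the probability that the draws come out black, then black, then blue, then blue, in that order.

3/35

Multiply the probability of each draw given the previous ones:
P = 4/7 × 3/6 × 3/5 × 2/4 = 72/840 = 3/35.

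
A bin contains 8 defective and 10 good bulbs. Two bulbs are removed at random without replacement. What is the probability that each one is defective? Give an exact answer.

28/153

P(every draw is defective) = 8/18 × 7/17 = 56/306 = 28/153.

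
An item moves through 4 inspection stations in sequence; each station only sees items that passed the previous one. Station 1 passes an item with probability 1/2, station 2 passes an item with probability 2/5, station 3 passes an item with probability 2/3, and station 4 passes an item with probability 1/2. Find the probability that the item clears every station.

1/15

Each stage is reached only if all earlier stages succeed, so
P = 1/2 × 2/5 × 2/3 × 1/2 = 4/60 = 1/15.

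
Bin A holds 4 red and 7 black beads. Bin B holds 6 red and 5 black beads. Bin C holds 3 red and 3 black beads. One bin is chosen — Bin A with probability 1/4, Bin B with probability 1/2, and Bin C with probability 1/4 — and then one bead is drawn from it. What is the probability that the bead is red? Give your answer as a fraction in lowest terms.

43/88

From Bin A: P(red) = 4/11.
From Bin B: P(red) = 6/11.
From Bin C: P(red) = 3/6.
Total probability = (1/4)(4/11) + (1/2)(6/11) + (1/4)(3/6) = 43/88.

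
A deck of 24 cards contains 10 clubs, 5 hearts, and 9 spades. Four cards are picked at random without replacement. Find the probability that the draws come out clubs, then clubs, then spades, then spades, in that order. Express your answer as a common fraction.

Chain rule:
P = 10/24 × 9/23 × 9/22 × 8/21 = 6480/255024 = 45/1771.

45/1771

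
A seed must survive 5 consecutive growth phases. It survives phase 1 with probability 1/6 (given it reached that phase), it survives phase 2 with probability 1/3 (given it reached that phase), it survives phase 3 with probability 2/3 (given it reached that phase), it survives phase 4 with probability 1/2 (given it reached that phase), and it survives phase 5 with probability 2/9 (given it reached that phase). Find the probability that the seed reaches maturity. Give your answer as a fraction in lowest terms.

1/243

Multiplying along the chain,
P = 1/6 × 1/3 × 2/3 × 1/2 × 2/9 = 4/972 = 1/243.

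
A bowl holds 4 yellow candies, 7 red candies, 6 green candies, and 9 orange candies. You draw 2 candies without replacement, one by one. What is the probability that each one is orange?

P = 9/26 × 8/25 = 72/650 = 36/325.

36/325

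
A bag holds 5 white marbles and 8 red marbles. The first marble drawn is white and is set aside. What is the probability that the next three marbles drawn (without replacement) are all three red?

After the first draw, 8 of the remaining 12 marbles are red.
P = 8/12 × 7/11 × 6/10 = 336/1320 = 14/55.

14/55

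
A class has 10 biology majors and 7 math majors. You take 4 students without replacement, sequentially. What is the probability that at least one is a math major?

P(no math majors) = 10/17 × 9/16 × 8/15 × 7/14 = 5040/57120 = 3/34.
P(at least one) = 1 − 3/34 = 31/34.

31/34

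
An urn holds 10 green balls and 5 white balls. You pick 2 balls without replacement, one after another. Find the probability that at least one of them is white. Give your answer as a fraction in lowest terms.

4/7

P(no white) = 10/15 × 9/14 = 90/210 = 3/7.
P(at least one) = 1 − 3/7 = 4/7.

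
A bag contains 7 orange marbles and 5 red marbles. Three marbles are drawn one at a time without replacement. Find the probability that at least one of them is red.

37/44

P(no red) = 7/12 × 6/11 × 5/10 = 210/1320 = 7/44.
P(at least one) = 1 − 7/44 = 37/44.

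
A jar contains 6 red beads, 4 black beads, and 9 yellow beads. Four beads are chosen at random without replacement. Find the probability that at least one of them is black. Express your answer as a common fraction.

837/1292

P(no black) = 15/19 × 14/18 × 13/17 × 12/16 = 32760/93024 = 455/1292.
P(at least one) = 1 − 455/1292 = 837/1292.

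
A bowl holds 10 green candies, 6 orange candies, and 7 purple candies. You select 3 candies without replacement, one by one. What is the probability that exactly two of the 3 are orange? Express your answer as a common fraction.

255/1771

One ordering (orange drawn first) has probability 6/23 × 5/22 × 17/21 = 510/10626 = 85/1771.
There are C(3,2) = 3 such orderings, each equally likely, so P = 3 × 85/1771 = 255/1771.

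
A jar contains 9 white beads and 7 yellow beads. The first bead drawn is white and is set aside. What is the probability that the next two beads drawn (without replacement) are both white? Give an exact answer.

After the first draw, 8 of the remaining 15 beads are white.
P = 8/15 × 7/14 = 56/210 = 4/15.

4/15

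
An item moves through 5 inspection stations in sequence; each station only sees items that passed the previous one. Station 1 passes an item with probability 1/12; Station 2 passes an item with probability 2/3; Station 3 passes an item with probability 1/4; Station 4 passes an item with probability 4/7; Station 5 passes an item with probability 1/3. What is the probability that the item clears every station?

Each stage is reached only if all earlier stages succeed, so
P = 1/12 × 2/3 × 1/4 × 4/7 × 1/3 = 8/3024 = 1/378.

1/378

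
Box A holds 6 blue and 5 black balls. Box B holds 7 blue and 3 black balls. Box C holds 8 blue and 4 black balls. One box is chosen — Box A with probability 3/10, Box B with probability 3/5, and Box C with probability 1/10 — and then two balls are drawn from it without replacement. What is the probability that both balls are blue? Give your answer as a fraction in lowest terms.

From Box A: P(both blue) = (6/11)(5/10) = 3/11.
From Box B: P(both blue) = (7/10)(6/9) = 7/15.
From Box C: P(both blue) = (8/12)(7/11) = 14/33.
Total probability = (3/10)(3/11) + (3/5)(7/15) + (1/10)(14/33) = 667/1650.

667/1650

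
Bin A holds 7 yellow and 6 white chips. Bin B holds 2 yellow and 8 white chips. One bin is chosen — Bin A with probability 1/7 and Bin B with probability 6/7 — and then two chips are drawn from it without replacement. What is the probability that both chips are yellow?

From Bin A: P(both yellow) = (7/13)(6/12) = 7/26.
From Bin B: P(both yellow) = (2/10)(1/9) = 1/45.
Total probability = (1/7)(7/26) + (6/7)(1/45) = 157/2730.

157/2730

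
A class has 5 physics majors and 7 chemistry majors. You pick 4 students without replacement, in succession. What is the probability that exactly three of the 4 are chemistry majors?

35/99

One ordering (chemistry majors drawn first) has probability 7/12 × 6/11 × 5/10 × 5/9 = 1050/11880 = 35/396.
There are C(4,3) = 4 such orderings, each equally likely, so P = 4 × 35/396 = 35/99.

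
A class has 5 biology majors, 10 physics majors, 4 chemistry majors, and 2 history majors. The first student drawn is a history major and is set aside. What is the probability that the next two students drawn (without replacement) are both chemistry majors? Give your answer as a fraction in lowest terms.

With the first student removed, 4 chemistry majors remain out of 20.
P = 4/20 × 3/19 = 12/380 = 3/95.

3/95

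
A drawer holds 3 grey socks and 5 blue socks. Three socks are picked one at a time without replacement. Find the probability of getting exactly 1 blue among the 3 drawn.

One ordering (blue drawn first) has probability 5/8 × 3/7 × 2/6 = 30/336 = 5/56.
There are C(3,1) = 3 such orderings, each equally likely, so P = 3 × 5/56 = 15/56.

15/56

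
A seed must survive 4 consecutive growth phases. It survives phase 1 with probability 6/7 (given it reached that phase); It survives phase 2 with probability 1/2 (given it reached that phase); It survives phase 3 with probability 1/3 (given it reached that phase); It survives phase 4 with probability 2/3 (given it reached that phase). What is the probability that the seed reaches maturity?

The events are sequential, so multiply the conditional probabilities:
P = 6/7 × 1/2 × 1/3 × 2/3 = 12/126 = 2/21.

2/21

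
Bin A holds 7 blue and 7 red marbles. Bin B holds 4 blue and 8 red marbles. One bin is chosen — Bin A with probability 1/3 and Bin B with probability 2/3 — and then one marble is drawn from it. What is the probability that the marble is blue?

From Bin A: P(blue) = 7/14.
From Bin B: P(blue) = 4/12.
Total probability = (1/3)(7/14) + (2/3)(4/12) = 7/18.

7/18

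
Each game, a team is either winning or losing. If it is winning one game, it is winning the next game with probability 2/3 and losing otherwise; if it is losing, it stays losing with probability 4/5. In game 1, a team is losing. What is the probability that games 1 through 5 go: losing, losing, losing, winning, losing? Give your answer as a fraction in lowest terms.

Game 1 is given. For each transition, use the conditional probability from the current state:
P(losing | losing) = 4/5; P(losing | losing) = 4/5; P(winning | losing) = 1/5; P(losing | winning) = 1/3.
P = 4/5 × 4/5 × 1/5 × 1/3 = 16/375.

16/375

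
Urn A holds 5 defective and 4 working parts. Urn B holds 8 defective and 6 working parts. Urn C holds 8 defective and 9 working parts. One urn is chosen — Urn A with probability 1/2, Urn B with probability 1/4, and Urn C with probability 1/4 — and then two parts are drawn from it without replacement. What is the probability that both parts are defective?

4253/15912

From Urn A: P(both defective) = (5/9)(4/8) = 5/18.
From Urn B: P(both defective) = (8/14)(7/13) = 4/13.
From Urn C: P(both defective) = (8/17)(7/16) = 7/34.
Total probability = (1/2)(5/18) + (1/4)(4/13) + (1/4)(7/34) = 4253/15912.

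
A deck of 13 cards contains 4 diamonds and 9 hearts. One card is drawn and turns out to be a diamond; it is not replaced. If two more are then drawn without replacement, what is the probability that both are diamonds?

After the first draw, 3 of the remaining 12 cards are diamonds.
P = 3/12 × 2/11 = 6/132 = 1/22.

1/22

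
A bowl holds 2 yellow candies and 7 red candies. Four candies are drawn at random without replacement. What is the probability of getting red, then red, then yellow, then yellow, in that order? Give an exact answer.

1/36

Each draw changes the counts, so multiply the conditional probabilities along the sequence:
P = 7/9 × 6/8 × 2/7 × 1/6 = 84/3024 = 1/36.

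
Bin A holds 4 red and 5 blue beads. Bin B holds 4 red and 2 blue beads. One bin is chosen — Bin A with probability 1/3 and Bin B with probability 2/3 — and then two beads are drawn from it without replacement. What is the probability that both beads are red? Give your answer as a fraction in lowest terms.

From Bin A: P(both red) = (4/9)(3/8) = 1/6.
From Bin B: P(both red) = (4/6)(3/5) = 2/5.
Total probability = (1/3)(1/6) + (2/3)(2/5) = 29/90.

29/90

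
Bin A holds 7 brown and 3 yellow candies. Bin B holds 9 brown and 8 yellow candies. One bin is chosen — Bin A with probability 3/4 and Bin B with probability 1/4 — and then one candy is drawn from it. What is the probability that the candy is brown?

From Bin A: P(brown) = 7/10.
From Bin B: P(brown) = 9/17.
Total probability = (3/4)(7/10) + (1/4)(9/17) = 447/680.

447/680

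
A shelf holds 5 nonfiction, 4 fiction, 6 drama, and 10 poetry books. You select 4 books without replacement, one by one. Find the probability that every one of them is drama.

3/2530

P(all drama) = 6/25 × 5/24 × 4/23 × 3/22 = 360/303600 = 3/2530.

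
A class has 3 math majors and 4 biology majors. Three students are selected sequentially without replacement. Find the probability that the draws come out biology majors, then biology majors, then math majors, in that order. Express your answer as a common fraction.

6/35

Multiply the probability of each draw given the previous ones:
P = 4/7 × 3/6 × 3/5 = 36/210 = 6/35.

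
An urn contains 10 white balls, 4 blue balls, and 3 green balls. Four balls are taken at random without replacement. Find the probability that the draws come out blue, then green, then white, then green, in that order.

1/238

Multiply the probability of each draw given the previous ones:
P = 4/17 × 3/16 × 10/15 × 2/14 = 240/57120 = 1/238.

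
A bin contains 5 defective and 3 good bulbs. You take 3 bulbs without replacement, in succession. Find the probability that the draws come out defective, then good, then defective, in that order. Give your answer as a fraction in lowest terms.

5/28

Chain rule:
P = 5/8 × 3/7 × 4/6 = 60/336 = 5/28.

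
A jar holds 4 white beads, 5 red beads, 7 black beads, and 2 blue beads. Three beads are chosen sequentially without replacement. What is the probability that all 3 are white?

P(all white) = 4/18 × 3/17 × 2/16 = 24/4896 = 1/204.

1/204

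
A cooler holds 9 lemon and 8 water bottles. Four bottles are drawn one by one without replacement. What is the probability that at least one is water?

P(no water) = 9/17 × 8/16 × 7/15 × 6/14 = 3024/57120 = 9/170.
P(at least one) = 1 − 9/170 = 161/170.

161/170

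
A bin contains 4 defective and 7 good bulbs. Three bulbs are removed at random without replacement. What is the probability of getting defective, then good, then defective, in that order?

Each draw changes the counts, so multiply the conditional probabilities along the sequence:
P = 4/11 × 7/10 × 3/9 = 84/990 = 14/165.

14/165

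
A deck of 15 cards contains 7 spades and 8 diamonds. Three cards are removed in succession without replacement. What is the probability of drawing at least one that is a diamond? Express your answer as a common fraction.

12/13

P(no diamonds) = 7/15 × 6/14 × 5/13 = 210/2730 = 1/13.
P(at least one) = 1 − 1/13 = 12/13.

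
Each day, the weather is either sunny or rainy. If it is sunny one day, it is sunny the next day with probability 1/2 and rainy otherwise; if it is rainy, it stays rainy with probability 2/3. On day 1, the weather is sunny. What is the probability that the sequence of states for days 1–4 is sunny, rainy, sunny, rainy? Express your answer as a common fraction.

Day 1 is given. For each transition, use the conditional probability from the current state:
P(rainy | sunny) = 1/2; P(sunny | rainy) = 1/3; P(rainy | sunny) = 1/2.
P = 1/2 × 1/3 × 1/2 = 1/12.

1/12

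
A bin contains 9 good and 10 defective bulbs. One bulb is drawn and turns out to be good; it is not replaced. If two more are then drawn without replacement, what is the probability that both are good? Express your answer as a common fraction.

With the first bulb removed, 8 good remain out of 18.
P = 8/18 × 7/17 = 56/306 = 28/153.

28/153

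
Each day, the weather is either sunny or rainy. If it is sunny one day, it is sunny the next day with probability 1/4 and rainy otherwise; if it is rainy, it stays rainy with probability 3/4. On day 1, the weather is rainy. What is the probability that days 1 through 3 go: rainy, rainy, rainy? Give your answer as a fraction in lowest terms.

Day 1 is given. For each transition, use the conditional probability from the current state:
P(rainy | rainy) = 3/4; P(rainy | rainy) = 3/4.
P = 3/4 × 3/4 = 9/16.

9/16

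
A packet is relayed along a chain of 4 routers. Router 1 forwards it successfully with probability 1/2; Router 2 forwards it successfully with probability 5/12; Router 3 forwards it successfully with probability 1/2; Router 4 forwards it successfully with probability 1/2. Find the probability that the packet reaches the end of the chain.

Each stage is reached only if all earlier stages succeed, so
P = 1/2 × 5/12 × 1/2 × 1/2 = 5/96.

5/96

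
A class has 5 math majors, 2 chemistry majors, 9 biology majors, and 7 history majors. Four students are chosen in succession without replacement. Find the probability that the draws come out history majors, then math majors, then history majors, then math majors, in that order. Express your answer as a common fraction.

Chain rule:
P = 7/23 × 5/22 × 6/21 × 4/20 = 840/212520 = 1/253.

1/253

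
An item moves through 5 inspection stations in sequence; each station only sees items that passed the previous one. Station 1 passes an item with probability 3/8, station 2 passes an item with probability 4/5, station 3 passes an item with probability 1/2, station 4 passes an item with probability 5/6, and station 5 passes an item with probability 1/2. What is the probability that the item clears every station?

1/16

Each stage is reached only if all earlier stages succeed, so
P = 3/8 × 4/5 × 1/2 × 5/6 × 1/2 = 60/960 = 1/16.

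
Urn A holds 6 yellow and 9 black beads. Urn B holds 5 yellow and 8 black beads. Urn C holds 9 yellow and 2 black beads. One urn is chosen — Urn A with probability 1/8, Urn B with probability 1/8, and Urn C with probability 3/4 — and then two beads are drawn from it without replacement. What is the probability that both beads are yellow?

31519/60060

From Urn A: P(both yellow) = (6/15)(5/14) = 1/7.
From Urn B: P(both yellow) = (5/13)(4/12) = 5/39.
From Urn C: P(both yellow) = (9/11)(8/10) = 36/55.
Total probability = (1/8)(1/7) + (1/8)(5/39) + (3/4)(36/55) = 31519/60060.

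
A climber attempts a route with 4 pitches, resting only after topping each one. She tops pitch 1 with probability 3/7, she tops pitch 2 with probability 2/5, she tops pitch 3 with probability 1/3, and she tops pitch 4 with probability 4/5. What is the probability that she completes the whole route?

Multiplying along the chain,
P = 3/7 × 2/5 × 1/3 × 4/5 = 24/525 = 8/175.

8/175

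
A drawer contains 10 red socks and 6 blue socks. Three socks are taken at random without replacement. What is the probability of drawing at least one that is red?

27/28

P(no red) = 6/16 × 5/15 × 4/14 = 120/3360 = 1/28.
P(at least one) = 1 − 1/28 = 27/28.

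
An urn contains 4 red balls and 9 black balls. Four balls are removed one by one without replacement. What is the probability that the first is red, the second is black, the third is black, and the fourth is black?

Chain rule:
P = 4/13 × 9/12 × 8/11 × 7/10 = 2016/17160 = 84/715.

84/715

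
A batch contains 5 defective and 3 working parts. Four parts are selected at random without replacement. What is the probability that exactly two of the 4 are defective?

One ordering (defective drawn first) has probability 5/8 × 4/7 × 3/6 × 2/5 = 120/1680 = 1/14.
There are C(4,2) = 6 such orderings, each equally likely, so P = 6 × 1/14 = 3/7.

3/7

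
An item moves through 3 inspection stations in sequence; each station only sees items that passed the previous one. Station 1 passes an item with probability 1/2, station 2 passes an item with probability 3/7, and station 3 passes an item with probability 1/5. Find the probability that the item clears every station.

Each stage is reached only if all earlier stages succeed, so
P = 1/2 × 3/7 × 1/5 = 3/70.

3/70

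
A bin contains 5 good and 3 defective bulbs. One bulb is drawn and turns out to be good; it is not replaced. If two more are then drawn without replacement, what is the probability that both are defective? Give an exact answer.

After the first draw, 3 of the remaining 7 bulbs are defective.
P = 3/7 × 2/6 = 6/42 = 1/7.

1/7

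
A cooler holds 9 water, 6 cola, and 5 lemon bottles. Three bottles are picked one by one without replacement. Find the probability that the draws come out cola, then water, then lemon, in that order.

3/76

Chain rule:
P = 6/20 × 9/19 × 5/18 = 270/6840 = 3/76.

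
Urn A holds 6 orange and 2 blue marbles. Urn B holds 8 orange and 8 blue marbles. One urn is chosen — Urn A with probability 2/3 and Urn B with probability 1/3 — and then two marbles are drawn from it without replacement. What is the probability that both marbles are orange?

From Urn A: P(both orange) = (6/8)(5/7) = 15/28.
From Urn B: P(both orange) = (8/16)(7/15) = 7/30.
Total probability = (2/3)(15/28) + (1/3)(7/30) = 137/315.

137/315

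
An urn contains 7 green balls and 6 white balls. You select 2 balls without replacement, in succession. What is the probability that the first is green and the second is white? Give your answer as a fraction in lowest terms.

Chain rule:
P = 7/13 × 6/12 = 42/156 = 7/26.

7/26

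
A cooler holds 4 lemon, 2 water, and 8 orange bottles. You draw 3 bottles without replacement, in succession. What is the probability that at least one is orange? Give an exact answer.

86/91

P(no orange) = 6/14 × 5/13 × 4/12 = 120/2184 = 5/91.
P(at least one) = 1 − 5/91 = 86/91.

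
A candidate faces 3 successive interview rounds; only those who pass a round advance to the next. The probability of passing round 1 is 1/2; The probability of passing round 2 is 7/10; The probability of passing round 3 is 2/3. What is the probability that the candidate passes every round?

The events are sequential, so multiply the conditional probabilities:
P = 1/2 × 7/10 × 2/3 = 14/60 = 7/30.

7/30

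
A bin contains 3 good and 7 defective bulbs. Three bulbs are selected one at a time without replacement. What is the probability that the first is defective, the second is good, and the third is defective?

7/40

Each draw changes the counts, so multiply the conditional probabilities along the sequence:
P = 7/10 × 3/9 × 6/8 = 126/720 = 7/40.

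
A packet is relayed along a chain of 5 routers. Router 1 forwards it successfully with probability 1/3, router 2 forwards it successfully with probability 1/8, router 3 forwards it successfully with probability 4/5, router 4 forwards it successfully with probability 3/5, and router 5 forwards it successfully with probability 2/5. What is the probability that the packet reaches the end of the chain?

1/125

Multiplying along the chain,
P = 1/3 × 1/8 × 4/5 × 3/5 × 2/5 = 24/3000 = 1/125.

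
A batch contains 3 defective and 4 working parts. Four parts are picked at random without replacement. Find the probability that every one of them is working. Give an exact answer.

1/35

P = 4/7 × 3/6 × 2/5 × 1/4 = 24/840 = 1/35.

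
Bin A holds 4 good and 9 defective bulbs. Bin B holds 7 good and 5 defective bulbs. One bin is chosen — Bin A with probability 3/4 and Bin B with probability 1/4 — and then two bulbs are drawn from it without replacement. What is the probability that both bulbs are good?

157/1144

From Bin A: P(both good) = (4/13)(3/12) = 1/13.
From Bin B: P(both good) = (7/12)(6/11) = 7/22.
Total probability = (3/4)(1/13) + (1/4)(7/22) = 157/1144.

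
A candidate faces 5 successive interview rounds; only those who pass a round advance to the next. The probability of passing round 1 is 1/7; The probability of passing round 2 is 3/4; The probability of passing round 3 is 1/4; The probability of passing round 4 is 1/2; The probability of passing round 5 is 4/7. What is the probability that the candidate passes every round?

The events are sequential, so multiply the conditional probabilities:
P = 1/7 × 3/4 × 1/4 × 1/2 × 4/7 = 12/1568 = 3/392.

3/392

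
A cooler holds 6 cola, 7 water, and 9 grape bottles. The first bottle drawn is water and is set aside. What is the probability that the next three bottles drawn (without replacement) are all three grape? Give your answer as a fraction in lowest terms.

With the first bottle removed, 9 grape remain out of 21.
P = 9/21 × 8/20 × 7/19 = 504/7980 = 6/95.

6/95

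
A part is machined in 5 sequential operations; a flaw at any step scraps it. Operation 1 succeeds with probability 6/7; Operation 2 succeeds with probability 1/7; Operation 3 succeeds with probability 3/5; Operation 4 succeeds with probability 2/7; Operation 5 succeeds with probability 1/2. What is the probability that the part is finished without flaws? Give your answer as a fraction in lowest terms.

18/1715

Each stage is reached only if all earlier stages succeed, so
P = 6/7 × 1/7 × 3/5 × 2/7 × 1/2 = 36/3430 = 18/1715.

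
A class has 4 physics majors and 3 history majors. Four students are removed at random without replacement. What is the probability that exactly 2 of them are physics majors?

One ordering (physics majors drawn first) has probability 4/7 × 3/6 × 3/5 × 2/4 = 72/840 = 3/35.
There are C(4,2) = 6 such orderings, each equally likely, so P = 6 × 3/35 = 18/35.

18/35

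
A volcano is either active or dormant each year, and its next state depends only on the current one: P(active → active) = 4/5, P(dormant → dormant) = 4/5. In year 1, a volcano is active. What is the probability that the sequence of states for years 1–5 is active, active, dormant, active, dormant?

Year 1 is given. For each transition, use the conditional probability from the current state:
P(active | active) = 4/5; P(dormant | active) = 1/5; P(active | dormant) = 1/5; P(dormant | active) = 1/5.
P = 4/5 × 1/5 × 1/5 × 1/5 = 4/625.

4/625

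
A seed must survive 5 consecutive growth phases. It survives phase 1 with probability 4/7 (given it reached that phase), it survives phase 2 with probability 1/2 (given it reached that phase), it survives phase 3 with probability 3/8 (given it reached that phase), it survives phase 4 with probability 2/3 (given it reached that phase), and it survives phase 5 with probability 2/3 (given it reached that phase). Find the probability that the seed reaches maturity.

Multiplying along the chain,
P = 4/7 × 1/2 × 3/8 × 2/3 × 2/3 = 48/1008 = 1/21.

1/21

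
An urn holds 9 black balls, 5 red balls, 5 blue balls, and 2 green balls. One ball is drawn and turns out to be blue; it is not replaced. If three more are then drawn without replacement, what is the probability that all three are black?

7/95

With the first ball removed, 9 black remain out of 20.
P = 9/20 × 8/19 × 7/18 = 504/6840 = 7/95.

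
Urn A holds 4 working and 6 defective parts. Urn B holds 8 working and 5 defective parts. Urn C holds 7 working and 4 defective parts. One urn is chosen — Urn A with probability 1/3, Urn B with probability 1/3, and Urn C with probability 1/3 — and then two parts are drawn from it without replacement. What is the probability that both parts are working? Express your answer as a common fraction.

From Urn A: P(both working) = (4/10)(3/9) = 2/15.
From Urn B: P(both working) = (8/13)(7/12) = 14/39.
From Urn C: P(both working) = (7/11)(6/10) = 21/55.
Total probability = (1/3)(2/15) + (1/3)(14/39) + (1/3)(21/55) = 125/429.

125/429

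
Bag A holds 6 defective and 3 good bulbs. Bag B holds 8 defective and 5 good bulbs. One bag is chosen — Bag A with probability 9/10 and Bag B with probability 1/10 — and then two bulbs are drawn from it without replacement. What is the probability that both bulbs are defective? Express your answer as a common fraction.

From Bag A: P(both defective) = (6/9)(5/8) = 5/12.
From Bag B: P(both defective) = (8/13)(7/12) = 14/39.
Total probability = (9/10)(5/12) + (1/10)(14/39) = 641/1560.

641/1560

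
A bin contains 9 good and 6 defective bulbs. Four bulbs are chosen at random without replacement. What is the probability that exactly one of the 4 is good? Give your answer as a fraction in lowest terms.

12/91

One ordering (good drawn first) has probability 9/15 × 6/14 × 5/13 × 4/12 = 1080/32760 = 3/91.
There are C(4,1) = 4 such orderings, each equally likely, so P = 4 × 3/91 = 12/91.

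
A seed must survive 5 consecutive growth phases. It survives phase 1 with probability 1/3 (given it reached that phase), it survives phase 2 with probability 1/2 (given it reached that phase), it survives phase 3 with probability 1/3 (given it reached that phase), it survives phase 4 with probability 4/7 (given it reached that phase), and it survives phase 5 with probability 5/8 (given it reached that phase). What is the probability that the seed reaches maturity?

5/252

Each stage is reached only if all earlier stages succeed, so
P = 1/3 × 1/2 × 1/3 × 4/7 × 5/8 = 20/1008 = 5/252.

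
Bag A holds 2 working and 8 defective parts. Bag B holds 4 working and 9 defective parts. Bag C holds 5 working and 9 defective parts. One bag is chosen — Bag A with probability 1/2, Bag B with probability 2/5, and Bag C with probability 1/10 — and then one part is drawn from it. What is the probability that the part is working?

From Bag A: P(working) = 2/10.
From Bag B: P(working) = 4/13.
From Bag C: P(working) = 5/14.
Total probability = (1/2)(2/10) + (2/5)(4/13) + (1/10)(5/14) = 471/1820.

471/1820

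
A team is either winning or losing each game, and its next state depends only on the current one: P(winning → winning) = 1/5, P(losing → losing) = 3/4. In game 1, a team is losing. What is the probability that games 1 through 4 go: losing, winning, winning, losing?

Game 1 is given. For each transition, use the conditional probability from the current state:
P(winning | losing) = 1/4; P(winning | winning) = 1/5; P(losing | winning) = 4/5.
P = 1/4 × 1/5 × 4/5 = 4/100 = 1/25.

1/25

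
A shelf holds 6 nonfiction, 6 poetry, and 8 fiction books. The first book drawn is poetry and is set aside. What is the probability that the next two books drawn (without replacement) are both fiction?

With the first book removed, 8 fiction remain out of 19.
P = 8/19 × 7/18 = 56/342 = 28/171.

28/171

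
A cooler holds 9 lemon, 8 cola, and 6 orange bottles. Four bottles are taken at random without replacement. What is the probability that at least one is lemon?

102/115

P(no lemon) = 14/23 × 13/22 × 12/21 × 11/20 = 24024/212520 = 13/115.
P(at least one) = 1 − 13/115 = 102/115.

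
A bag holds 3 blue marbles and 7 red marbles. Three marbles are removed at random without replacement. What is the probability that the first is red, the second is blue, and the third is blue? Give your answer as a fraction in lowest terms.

Chain rule:
P = 7/10 × 3/9 × 2/8 = 42/720 = 7/120.

7/120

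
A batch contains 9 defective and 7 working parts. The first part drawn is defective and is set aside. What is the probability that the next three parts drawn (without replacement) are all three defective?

After the first draw, 8 of the remaining 15 parts are defective.
P = 8/15 × 7/14 × 6/13 = 336/2730 = 8/65.

8/65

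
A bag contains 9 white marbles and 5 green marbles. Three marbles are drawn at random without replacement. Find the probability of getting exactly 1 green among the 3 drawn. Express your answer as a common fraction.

45/91

One ordering (green drawn first) has probability 5/14 × 9/13 × 8/12 = 360/2184 = 15/91.
There are C(3,1) = 3 such orderings, each equally likely, so P = 3 × 15/91 = 45/91.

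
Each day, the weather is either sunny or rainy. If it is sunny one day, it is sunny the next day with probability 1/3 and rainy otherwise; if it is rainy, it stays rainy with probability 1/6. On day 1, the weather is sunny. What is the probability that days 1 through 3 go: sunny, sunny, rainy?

2/9

Day 1 is given. For each transition, use the conditional probability from the current state:
P(sunny | sunny) = 1/3; P(rainy | sunny) = 2/3.
P = 1/3 × 2/3 = 2/9.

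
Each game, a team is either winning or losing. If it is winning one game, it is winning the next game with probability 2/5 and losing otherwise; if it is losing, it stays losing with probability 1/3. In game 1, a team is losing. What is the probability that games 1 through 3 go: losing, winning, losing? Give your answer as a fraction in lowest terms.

Game 1 is given. For each transition, use the conditional probability from the current state:
P(winning | losing) = 2/3; P(losing | winning) = 3/5.
P = 2/3 × 3/5 = 6/15 = 2/5.

2/5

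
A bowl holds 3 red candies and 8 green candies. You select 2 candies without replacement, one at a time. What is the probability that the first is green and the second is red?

Chain rule:
P = 8/11 × 3/10 = 24/110 = 12/55.

12/55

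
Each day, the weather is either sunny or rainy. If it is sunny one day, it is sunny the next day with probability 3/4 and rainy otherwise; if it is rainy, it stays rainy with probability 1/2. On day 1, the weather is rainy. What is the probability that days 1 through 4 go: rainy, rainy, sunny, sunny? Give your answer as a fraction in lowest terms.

3/16

Day 1 is given. For each transition, use the conditional probability from the current state:
P(rainy | rainy) = 1/2; P(sunny | rainy) = 1/2; P(sunny | sunny) = 3/4.
P = 1/2 × 1/2 × 3/4 = 3/16.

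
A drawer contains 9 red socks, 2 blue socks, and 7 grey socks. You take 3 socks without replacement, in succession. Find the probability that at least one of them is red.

61/68

P(no red) = 9/18 × 8/17 × 7/16 = 504/4896 = 7/68.
P(at least one) = 1 − 7/68 = 61/68.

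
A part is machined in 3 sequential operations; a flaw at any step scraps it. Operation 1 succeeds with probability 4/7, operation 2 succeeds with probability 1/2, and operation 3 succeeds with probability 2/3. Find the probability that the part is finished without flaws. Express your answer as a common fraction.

4/21

Multiplying along the chain,
P = 4/7 × 1/2 × 2/3 = 8/42 = 4/21.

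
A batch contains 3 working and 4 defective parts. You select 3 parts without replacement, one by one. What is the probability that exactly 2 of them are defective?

One ordering (defective drawn first) has probability 4/7 × 3/6 × 3/5 = 36/210 = 6/35.
There are C(3,2) = 3 such orderings, each equally likely, so P = 3 × 6/35 = 18/35.

18/35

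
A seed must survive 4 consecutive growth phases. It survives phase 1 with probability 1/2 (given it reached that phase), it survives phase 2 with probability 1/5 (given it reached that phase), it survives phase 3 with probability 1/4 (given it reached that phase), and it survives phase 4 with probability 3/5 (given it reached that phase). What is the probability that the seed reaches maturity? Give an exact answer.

Multiplying along the chain,
P = 1/2 × 1/5 × 1/4 × 3/5 = 3/200.

3/200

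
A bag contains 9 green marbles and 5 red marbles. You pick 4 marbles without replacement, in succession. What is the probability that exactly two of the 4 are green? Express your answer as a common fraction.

360/1001

One ordering (green drawn first) has probability 9/14 × 8/13 × 5/12 × 4/11 = 1440/24024 = 60/1001.
There are C(4,2) = 6 such orderings, each equally likely, so P = 6 × 60/1001 = 360/1001.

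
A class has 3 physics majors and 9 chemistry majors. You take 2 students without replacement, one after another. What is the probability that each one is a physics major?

P(all physics majors) = 3/12 × 2/11 = 6/132 = 1/22.

1/22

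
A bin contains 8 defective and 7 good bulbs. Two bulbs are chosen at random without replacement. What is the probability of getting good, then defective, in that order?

Chain rule:
P = 7/15 × 8/14 = 56/210 = 4/15.

4/15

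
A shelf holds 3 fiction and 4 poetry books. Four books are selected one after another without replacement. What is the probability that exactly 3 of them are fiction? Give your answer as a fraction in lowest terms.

4/35

One ordering (fiction drawn first) has probability 3/7 × 2/6 × 1/5 × 4/4 = 24/840 = 1/35.
There are C(4,3) = 4 such orderings, each equally likely, so P = 4 × 1/35 = 4/35.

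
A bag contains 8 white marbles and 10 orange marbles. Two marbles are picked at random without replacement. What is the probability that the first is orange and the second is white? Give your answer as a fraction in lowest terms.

40/153

Multiply the probability of each draw given the previous ones:
P = 10/18 × 8/17 = 80/306 = 40/153.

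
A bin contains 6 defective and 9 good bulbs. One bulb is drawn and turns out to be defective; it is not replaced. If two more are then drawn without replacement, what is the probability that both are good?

After the first draw, 9 of the remaining 14 bulbs are good.
P = 9/14 × 8/13 = 72/182 = 36/91.

36/91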